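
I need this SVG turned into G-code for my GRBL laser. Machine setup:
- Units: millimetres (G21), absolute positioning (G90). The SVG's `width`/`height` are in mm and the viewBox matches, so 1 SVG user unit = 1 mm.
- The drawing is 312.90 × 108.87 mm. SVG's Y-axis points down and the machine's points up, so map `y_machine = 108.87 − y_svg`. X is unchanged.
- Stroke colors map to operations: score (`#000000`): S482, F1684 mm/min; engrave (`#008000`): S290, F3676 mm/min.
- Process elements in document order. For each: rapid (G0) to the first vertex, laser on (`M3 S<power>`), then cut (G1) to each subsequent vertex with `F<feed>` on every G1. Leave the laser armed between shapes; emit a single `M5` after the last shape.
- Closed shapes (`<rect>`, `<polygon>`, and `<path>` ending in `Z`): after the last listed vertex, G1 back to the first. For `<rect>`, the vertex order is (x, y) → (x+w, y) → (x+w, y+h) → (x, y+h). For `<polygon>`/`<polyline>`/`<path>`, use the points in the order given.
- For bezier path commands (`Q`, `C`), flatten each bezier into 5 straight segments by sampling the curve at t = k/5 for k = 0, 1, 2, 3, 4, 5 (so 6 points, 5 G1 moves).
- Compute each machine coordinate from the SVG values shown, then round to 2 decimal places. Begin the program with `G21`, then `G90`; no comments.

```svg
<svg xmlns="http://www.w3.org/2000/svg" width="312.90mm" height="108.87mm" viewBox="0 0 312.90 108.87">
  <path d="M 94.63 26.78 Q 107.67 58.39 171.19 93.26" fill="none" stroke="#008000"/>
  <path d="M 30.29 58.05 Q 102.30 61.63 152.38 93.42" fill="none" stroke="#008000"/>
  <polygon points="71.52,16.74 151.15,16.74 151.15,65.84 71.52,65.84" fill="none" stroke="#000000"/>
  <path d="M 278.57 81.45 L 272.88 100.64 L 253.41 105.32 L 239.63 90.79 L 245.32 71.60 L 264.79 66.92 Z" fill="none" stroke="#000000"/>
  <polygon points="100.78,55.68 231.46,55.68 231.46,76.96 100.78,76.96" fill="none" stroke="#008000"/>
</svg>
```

G21
G90
G0 X94.63 Y82.09
M3 S290
G1 X101.87 Y69.32 F3676
G1 X113.14 Y56.28 F3676
G1 X128.45 Y42.98 F3676
G1 X147.80 Y29.43 F3676
G1 X171.19 Y15.61 F3676
G0 X30.29 Y50.82
M3 S290
G1 X58.22 Y48.26 F3676
G1 X84.39 Y43.44 F3676
G1 X108.81 Y36.37 F3676
G1 X131.47 Y27.04 F3676
G1 X152.38 Y15.45 F3676
G0 X71.52 Y92.13
M3 S482
G1 X151.15 Y92.13 F1684
G1 X151.15 Y43.03 F1684
G1 X71.52 Y43.03 F1684
G1 X71.52 Y92.13 F1684
G0 X278.57 Y27.42
M3 S482
G1 X272.88 Y8.23 F1684
G1 X253.41 Y3.55 F1684
G1 X239.63 Y18.08 F1684
G1 X245.32 Y37.27 F1684
G1 X264.79 Y41.95 F1684
G1 X278.57 Y27.42 F1684
G0 X100.78 Y53.19
M3 S290
G1 X231.46 Y53.19 F3676
G1 X231.46 Y31.91 F3676
G1 X100.78 Y31.91 F3676
G1 X100.78 Y53.19 F3676
M5

1 u = 1 mm; y_m = 108.87 − y.

[1] `<path>` quadratic bezier, #008000→engrave S290 F3676: (94.63,82.09) → (101.87,69.32) → (113.14,56.28) → (128.45,42.98) → (147.80,29.43) → (171.19,15.61)

[2] `<path>` quadratic bezier, #008000→engrave S290 F3676: (30.29,50.82) → (58.22,48.26) → (84.39,43.44) → (108.81,36.37) → (131.47,27.04) → (152.38,15.45)

[3] `<polygon>` rectangle, #000000→score S482 F1684: (71.52,92.13) → (151.15,92.13) → (151.15,43.03) → (71.52,43.03) → (71.52,92.13) (closed)

[4] `<path>` regular polygon, #000000→score S482 F1684: (278.57,27.42) → (272.88,8.23) → (253.41,3.55) → (239.63,18.08) → (245.32,37.27) → (264.79,41.95) → (278.57,27.42) (closed)

[5] `<polygon>` rectangle, #008000→engrave S290 F3676: (100.78,53.19) → (231.46,53.19) → (231.46,31.91) → (100.78,31.91) → (100.78,53.19) (closed)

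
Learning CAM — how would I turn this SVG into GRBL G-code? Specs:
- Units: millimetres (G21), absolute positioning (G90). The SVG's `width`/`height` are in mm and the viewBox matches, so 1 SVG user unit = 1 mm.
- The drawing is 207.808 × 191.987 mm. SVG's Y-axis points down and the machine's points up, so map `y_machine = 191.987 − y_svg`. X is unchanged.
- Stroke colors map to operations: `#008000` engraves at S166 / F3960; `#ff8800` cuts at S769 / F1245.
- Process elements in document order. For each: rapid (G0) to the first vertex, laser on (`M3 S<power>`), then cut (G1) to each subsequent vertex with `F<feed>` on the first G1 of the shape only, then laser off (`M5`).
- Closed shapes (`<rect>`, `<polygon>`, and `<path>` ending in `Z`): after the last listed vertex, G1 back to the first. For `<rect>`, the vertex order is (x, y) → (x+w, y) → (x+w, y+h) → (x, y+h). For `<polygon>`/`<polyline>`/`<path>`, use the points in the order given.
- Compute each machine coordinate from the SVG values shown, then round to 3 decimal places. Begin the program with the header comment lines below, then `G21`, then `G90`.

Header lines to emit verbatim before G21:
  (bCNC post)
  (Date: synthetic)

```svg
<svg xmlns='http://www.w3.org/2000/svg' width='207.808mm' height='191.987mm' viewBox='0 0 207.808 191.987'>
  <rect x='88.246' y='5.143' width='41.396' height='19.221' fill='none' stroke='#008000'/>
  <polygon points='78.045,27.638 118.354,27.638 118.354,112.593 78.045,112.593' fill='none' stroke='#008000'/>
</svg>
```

(bCNC post)
(Date: synthetic)
G21
G90
G0 X88.246 Y186.844
M3 S166
G1 X129.642 Y186.844 F3960
G1 X129.642 Y167.623
G1 X88.246 Y167.623
G1 X88.246 Y186.844
M5
G0 X78.045 Y164.349
M3 S166
G1 X118.354 Y164.349 F3960
G1 X118.354 Y79.394
G1 X78.045 Y79.394
G1 X78.045 Y164.349
M5

1 u = 1 mm; y_m = 191.987 − y.

[1] `<rect>` rectangle, #008000→engrave S166 F3960: (88.246,186.844) → (129.642,186.844) → (129.642,167.623) → (88.246,167.623) → (88.246,186.844) (closed)

[2] `<polygon>` rectangle, #008000→engrave S166 F3960: (78.045,164.349) → (118.354,164.349) → (118.354,79.394) → (78.045,79.394) → (78.045,164.349) (closed)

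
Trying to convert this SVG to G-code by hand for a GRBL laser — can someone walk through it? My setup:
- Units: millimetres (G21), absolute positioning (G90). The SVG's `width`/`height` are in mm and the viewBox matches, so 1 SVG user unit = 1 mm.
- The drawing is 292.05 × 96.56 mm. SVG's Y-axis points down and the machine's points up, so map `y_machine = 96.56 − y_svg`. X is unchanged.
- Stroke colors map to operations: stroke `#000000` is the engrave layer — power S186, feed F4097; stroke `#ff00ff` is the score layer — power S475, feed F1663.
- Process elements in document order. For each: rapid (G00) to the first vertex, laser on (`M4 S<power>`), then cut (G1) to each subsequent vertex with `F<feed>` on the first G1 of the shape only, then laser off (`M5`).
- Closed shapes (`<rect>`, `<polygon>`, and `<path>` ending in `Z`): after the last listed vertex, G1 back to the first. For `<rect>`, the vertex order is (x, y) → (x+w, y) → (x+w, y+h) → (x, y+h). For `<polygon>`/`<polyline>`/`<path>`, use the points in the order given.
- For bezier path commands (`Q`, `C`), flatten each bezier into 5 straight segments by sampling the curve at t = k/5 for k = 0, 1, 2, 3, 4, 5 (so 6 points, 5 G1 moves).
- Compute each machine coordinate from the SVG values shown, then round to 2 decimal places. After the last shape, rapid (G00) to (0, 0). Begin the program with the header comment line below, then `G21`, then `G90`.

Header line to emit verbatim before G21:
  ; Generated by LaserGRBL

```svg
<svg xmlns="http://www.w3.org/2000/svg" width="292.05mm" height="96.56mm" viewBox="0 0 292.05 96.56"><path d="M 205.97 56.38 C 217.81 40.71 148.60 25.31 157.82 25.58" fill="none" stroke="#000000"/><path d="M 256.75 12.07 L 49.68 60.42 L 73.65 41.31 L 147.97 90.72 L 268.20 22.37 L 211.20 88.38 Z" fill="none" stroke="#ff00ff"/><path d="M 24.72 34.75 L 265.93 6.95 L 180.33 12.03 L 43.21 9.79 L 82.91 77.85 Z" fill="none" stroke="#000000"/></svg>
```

; Generated by LaserGRBL
G21
G90
G00 X205.97 Y40.18
M4 S186
G1 X204.62 Y49.43 F4097
G1 X191.48 Y57.87
G1 X174.20 Y64.77
G1 X160.42 Y69.38
G1 X157.82 Y70.98
M5
G00 X256.75 Y84.49
M4 S475
G1 X49.68 Y36.14 F1663
G1 X73.65 Y55.25
G1 X147.97 Y5.84
G1 X268.20 Y74.19
G1 X211.20 Y8.18
G1 X256.75 Y84.49
M5
G00 X24.72 Y61.81
M4 S186
G1 X265.93 Y89.61 F4097
G1 X180.33 Y84.53
G1 X43.21 Y86.77
G1 X82.91 Y18.71
G1 X24.72 Y61.81
M5
G00 X0.00 Y0.00

viewBox `0 0 292.05 96.56` with mm width/height → 1 unit = 1 mm. Flip: y_m = 96.56 − y_svg.

**Shape 1** — `<path>` cubic bezier, stroke `#000000` → engrave (S186, F4097). Control points (SVG): P0=(205.97,56.38), P1=(217.81,40.71), P2=(148.60,25.31), P3=(157.82,25.58); sampled at t=k/5. Machine vertices: (205.97,40.18) → (204.62,49.43) → (191.48,57.87) → (174.20,64.77) → (160.42,69.38) → (157.82,70.98). Open path.

**Shape 2** — `<path>` closed polygon, stroke `#ff00ff` → score (S475, F1663). Machine vertices: (256.75,84.49) → (49.68,36.14) → (73.65,55.25) → (147.97,5.84) → (268.20,74.19) → (211.20,8.18) → (256.75,84.49). Closed: final G1 returns to the first vertex.

**Shape 3** — `<path>` closed polygon, stroke `#000000` → engrave (S186, F4097). Machine vertices: (24.72,61.81) → (265.93,89.61) → (180.33,84.53) → (43.21,86.77) → (82.91,18.71) → (24.72,61.81). Closed: final G1 returns to the first vertex.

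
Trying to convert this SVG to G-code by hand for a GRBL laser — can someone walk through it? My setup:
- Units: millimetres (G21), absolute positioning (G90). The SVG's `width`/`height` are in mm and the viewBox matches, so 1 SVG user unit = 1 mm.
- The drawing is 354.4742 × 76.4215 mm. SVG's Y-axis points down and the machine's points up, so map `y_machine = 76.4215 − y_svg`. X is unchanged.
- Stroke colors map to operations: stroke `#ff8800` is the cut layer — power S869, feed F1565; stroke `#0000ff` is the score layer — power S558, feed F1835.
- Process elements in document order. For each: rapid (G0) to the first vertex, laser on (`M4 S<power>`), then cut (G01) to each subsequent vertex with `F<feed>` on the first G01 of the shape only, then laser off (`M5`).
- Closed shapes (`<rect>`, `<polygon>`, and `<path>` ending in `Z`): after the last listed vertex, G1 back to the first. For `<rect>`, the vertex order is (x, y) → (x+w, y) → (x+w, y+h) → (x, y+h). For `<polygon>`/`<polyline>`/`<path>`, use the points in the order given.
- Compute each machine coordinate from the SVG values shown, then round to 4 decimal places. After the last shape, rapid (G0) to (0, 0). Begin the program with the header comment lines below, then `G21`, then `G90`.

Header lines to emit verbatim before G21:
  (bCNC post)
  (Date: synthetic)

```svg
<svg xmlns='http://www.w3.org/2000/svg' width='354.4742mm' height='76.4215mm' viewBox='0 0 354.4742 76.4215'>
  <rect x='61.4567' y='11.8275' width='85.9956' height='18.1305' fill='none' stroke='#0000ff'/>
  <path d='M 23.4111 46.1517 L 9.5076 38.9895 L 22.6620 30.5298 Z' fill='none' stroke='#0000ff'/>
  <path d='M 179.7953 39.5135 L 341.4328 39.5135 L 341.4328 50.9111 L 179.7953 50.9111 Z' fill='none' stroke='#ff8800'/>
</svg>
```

Since the viewBox matches the mm dimensions, user units are millimetres directly. The only transform is the Y-flip y_m = 76.4215 − y_svg.

Shape 1 is a rectangle drawn with `<rect>`. Its stroke #0000ff means score at S558, F1835. After flipping Y the toolpath is (61.4567,64.5940) → (147.4523,64.5940) → (147.4523,46.4635) → (61.4567,46.4635) → (61.4567,64.5940), returning to the start.

Shape 2 is a regular polygon drawn with `<path>`. Its stroke #0000ff means score at S558, F1835. After flipping Y the toolpath is (23.4111,30.2698) → (9.5076,37.4320) → (22.6620,45.8917) → (23.4111,30.2698), returning to the start.

Shape 3 is a rectangle drawn with `<path>`. Its stroke #ff8800 means cut at S869, F1565. After flipping Y the toolpath is (179.7953,36.9080) → (341.4328,36.9080) → (341.4328,25.5104) → (179.7953,25.5104) → (179.7953,36.9080), returning to the start.

(bCNC post)
(Date: synthetic)
G21
G90
G0 X61.4567 Y64.5940
M4 S558
G01 X147.4523 Y64.5940 F1835
G01 X147.4523 Y46.4635
G01 X61.4567 Y46.4635
G01 X61.4567 Y64.5940
M5
G0 X23.4111 Y30.2698
M4 S558
G01 X9.5076 Y37.4320 F1835
G01 X22.6620 Y45.8917
G01 X23.4111 Y30.2698
M5
G0 X179.7953 Y36.9080
M4 S869
G01 X341.4328 Y36.9080 F1565
G01 X341.4328 Y25.5104
G01 X179.7953 Y25.5104
G01 X179.7953 Y36.9080
M5
G0 X0.0000 Y0.0000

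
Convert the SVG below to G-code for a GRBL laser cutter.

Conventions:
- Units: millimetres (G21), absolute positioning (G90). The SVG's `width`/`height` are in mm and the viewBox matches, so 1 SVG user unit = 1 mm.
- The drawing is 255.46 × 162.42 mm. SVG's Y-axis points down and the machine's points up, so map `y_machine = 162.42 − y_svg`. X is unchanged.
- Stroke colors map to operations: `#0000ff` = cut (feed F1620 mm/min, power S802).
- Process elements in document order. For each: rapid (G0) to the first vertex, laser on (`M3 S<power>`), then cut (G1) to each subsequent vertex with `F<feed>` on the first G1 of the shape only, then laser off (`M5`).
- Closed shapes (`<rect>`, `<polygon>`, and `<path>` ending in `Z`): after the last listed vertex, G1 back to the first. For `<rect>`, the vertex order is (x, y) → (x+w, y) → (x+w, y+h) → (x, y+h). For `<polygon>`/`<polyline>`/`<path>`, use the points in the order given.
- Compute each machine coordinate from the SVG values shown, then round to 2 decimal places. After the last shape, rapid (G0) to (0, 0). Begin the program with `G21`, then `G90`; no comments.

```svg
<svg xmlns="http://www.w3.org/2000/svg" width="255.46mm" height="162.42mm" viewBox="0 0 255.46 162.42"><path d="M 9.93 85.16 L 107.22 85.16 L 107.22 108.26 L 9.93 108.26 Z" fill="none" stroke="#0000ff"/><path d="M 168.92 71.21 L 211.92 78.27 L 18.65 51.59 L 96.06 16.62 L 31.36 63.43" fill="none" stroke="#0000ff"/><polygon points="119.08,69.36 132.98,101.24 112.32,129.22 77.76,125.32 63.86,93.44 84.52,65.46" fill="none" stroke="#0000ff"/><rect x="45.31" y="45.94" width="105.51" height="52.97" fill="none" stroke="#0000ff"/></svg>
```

Since the viewBox matches the mm dimensions, user units are millimetres directly. The only transform is the Y-flip y_m = 162.42 − y_svg.

Shape 1 is a rectangle drawn with `<path>`. Its stroke #0000ff means cut at S802, F1620. After flipping Y the toolpath is (9.93,77.26) → (107.22,77.26) → (107.22,54.16) → (9.93,54.16) → (9.93,77.26), returning to the start.

Shape 2 is a open polyline drawn with `<path>`. Its stroke #0000ff means cut at S802, F1620. After flipping Y the toolpath is (168.92,91.21) → (211.92,84.15) → (18.65,110.83) → (96.06,145.80) → (31.36,98.99).

Shape 3 is a regular polygon drawn with `<polygon>`. Its stroke #0000ff means cut at S802, F1620. After flipping Y the toolpath is (119.08,93.06) → (132.98,61.18) → (112.32,33.20) → (77.76,37.10) → (63.86,68.98) → (84.52,96.96) → (119.08,93.06), returning to the start.

Shape 4 is a rectangle drawn with `<rect>`. Its stroke #0000ff means cut at S802, F1620. After flipping Y the toolpath is (45.31,116.48) → (150.82,116.48) → (150.82,63.51) → (45.31,63.51) → (45.31,116.48), returning to the start.

G21
G90
G0 X9.93 Y77.26
M3 S802
G1 X107.22 Y77.26 F1620
G1 X107.22 Y54.16
G1 X9.93 Y54.16
G1 X9.93 Y77.26
M5
G0 X168.92 Y91.21
M3 S802
G1 X211.92 Y84.15 F1620
G1 X18.65 Y110.83
G1 X96.06 Y145.80
G1 X31.36 Y98.99
M5
G0 X119.08 Y93.06
M3 S802
G1 X132.98 Y61.18 F1620
G1 X112.32 Y33.20
G1 X77.76 Y37.10
G1 X63.86 Y68.98
G1 X84.52 Y96.96
G1 X119.08 Y93.06
M5
G0 X45.31 Y116.48
M3 S802
G1 X150.82 Y116.48 F1620
G1 X150.82 Y63.51
G1 X45.31 Y63.51
G1 X45.31 Y116.48
M5
G0 X0.00 Y0.00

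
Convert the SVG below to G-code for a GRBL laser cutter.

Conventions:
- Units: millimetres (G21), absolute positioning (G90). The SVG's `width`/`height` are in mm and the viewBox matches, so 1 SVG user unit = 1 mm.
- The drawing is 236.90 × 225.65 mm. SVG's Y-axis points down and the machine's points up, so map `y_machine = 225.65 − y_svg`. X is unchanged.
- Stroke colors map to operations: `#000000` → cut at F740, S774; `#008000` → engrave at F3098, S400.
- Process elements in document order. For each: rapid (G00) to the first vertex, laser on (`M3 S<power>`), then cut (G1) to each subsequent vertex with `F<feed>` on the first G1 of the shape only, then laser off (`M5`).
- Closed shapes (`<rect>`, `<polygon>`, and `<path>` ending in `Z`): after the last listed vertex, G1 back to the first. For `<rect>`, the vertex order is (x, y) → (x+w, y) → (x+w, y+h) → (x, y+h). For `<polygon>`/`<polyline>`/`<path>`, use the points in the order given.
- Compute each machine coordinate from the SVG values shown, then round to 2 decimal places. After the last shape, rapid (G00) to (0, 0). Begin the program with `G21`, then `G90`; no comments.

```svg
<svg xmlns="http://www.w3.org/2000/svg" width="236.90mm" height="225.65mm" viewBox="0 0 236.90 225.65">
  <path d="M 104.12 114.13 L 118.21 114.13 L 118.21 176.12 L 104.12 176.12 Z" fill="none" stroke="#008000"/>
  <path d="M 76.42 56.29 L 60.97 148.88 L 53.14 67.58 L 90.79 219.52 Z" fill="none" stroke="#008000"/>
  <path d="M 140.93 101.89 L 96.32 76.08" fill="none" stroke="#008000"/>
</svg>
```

Since the viewBox matches the mm dimensions, user units are millimetres directly. The only transform is the Y-flip y_m = 225.65 − y_svg.

Shape 1 is a rectangle drawn with `<path>`. Its stroke #008000 means engrave at S400, F3098. After flipping Y the toolpath is (104.12,111.52) → (118.21,111.52) → (118.21,49.53) → (104.12,49.53) → (104.12,111.52), returning to the start.

Shape 2 is a closed polygon drawn with `<path>`. Its stroke #008000 means engrave at S400, F3098. After flipping Y the toolpath is (76.42,169.36) → (60.97,76.77) → (53.14,158.07) → (90.79,6.13) → (76.42,169.36), returning to the start.

Shape 3 is a line segment drawn with `<path>`. Its stroke #008000 means engrave at S400, F3098. After flipping Y the toolpath is (140.93,123.76) → (96.32,149.57).

G21
G90
G00 X104.12 Y111.52
M3 S400
G1 X118.21 Y111.52 F3098
G1 X118.21 Y49.53
G1 X104.12 Y49.53
G1 X104.12 Y111.52
M5
G00 X76.42 Y169.36
M3 S400
G1 X60.97 Y76.77 F3098
G1 X53.14 Y158.07
G1 X90.79 Y6.13
G1 X76.42 Y169.36
M5
G00 X140.93 Y123.76
M3 S400
G1 X96.32 Y149.57 F3098
M5
G00 X0.00 Y0.00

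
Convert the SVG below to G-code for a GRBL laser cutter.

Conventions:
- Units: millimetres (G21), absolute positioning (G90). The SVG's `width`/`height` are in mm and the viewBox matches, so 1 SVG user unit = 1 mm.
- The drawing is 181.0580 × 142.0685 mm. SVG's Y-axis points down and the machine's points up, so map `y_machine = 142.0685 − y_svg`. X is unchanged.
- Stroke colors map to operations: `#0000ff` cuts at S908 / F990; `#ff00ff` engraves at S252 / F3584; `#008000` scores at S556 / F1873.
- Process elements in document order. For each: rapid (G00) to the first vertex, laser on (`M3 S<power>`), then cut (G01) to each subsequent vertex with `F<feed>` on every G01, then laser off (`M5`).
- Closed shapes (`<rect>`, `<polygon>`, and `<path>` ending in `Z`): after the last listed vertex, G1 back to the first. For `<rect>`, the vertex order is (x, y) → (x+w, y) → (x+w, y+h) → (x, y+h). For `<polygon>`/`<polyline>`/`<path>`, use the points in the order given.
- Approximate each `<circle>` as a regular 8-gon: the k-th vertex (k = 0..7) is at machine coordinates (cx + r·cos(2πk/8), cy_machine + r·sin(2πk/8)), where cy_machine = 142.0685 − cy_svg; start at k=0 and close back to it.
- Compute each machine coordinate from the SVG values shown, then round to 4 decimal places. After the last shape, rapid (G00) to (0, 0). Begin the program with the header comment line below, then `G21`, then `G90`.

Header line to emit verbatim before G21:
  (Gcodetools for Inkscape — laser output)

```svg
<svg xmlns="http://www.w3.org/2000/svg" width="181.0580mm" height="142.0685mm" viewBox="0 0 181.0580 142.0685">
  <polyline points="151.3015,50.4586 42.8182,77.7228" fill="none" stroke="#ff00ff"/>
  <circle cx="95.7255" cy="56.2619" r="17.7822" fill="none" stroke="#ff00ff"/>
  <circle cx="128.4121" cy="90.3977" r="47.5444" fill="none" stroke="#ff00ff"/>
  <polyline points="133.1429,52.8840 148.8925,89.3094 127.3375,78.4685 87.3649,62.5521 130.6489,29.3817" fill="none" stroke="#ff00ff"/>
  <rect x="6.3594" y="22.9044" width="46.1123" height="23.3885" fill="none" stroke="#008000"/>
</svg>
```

viewBox `0 0 181.0580 142.0685` with mm width/height → 1 unit = 1 mm. Flip: y_m = 142.0685 − y_svg.

**Shape 1** — `<polyline>` line segment, stroke `#ff00ff` → engrave (S252, F3584). Machine vertices: (151.3015,91.6099) → (42.8182,64.3457). Open path.

**Shape 2** — `<circle>` circle, stroke `#ff00ff` → engrave (S252, F3584). Machine vertices: (113.5077,85.8066) → (108.2994,98.3805) → (95.7255,103.5888) → (83.1516,98.3805) → (77.9433,85.8066) → (83.1516,73.2327) → (95.7255,68.0244) → (108.2994,73.2327) → (113.5077,85.8066). Closed: final G1 returns to the first vertex.

**Shape 3** — `<circle>` circle, stroke `#ff00ff` → engrave (S252, F3584). Machine vertices: (175.9565,51.6708) → (162.0311,85.2898) → (128.4121,99.2152) → (94.7931,85.2898) → (80.8677,51.6708) → (94.7931,18.0518) → (128.4121,4.1264) → (162.0311,18.0518) → (175.9565,51.6708). Closed: final G1 returns to the first vertex.

**Shape 4** — `<polyline>` open polyline, stroke `#ff00ff` → engrave (S252, F3584). Machine vertices: (133.1429,89.1845) → (148.8925,52.7591) → (127.3375,63.6000) → (87.3649,79.5164) → (130.6489,112.6868). Open path.

**Shape 5** — `<rect>` rectangle, stroke `#008000` → score (S556, F1873). Machine vertices: (6.3594,119.1641) → (52.4717,119.1641) → (52.4717,95.7756) → (6.3594,95.7756) → (6.3594,119.1641). Closed: final G1 returns to the first vertex.

(Gcodetools for Inkscape — laser output)
G21
G90
G00 X151.3015 Y91.6099
M3 S252
G01 X42.8182 Y64.3457 F3584
M5
G00 X113.5077 Y85.8066
M3 S252
G01 X108.2994 Y98.3805 F3584
G01 X95.7255 Y103.5888 F3584
G01 X83.1516 Y98.3805 F3584
G01 X77.9433 Y85.8066 F3584
G01 X83.1516 Y73.2327 F3584
G01 X95.7255 Y68.0244 F3584
G01 X108.2994 Y73.2327 F3584
G01 X113.5077 Y85.8066 F3584
M5
G00 X175.9565 Y51.6708
M3 S252
G01 X162.0311 Y85.2898 F3584
G01 X128.4121 Y99.2152 F3584
G01 X94.7931 Y85.2898 F3584
G01 X80.8677 Y51.6708 F3584
G01 X94.7931 Y18.0518 F3584
G01 X128.4121 Y4.1264 F3584
G01 X162.0311 Y18.0518 F3584
G01 X175.9565 Y51.6708 F3584
M5
G00 X133.1429 Y89.1845
M3 S252
G01 X148.8925 Y52.7591 F3584
G01 X127.3375 Y63.6000 F3584
G01 X87.3649 Y79.5164 F3584
G01 X130.6489 Y112.6868 F3584
M5
G00 X6.3594 Y119.1641
M3 S556
G01 X52.4717 Y119.1641 F1873
G01 X52.4717 Y95.7756 F1873
G01 X6.3594 Y95.7756 F1873
G01 X6.3594 Y119.1641 F1873
M5
G00 X0.0000 Y0.0000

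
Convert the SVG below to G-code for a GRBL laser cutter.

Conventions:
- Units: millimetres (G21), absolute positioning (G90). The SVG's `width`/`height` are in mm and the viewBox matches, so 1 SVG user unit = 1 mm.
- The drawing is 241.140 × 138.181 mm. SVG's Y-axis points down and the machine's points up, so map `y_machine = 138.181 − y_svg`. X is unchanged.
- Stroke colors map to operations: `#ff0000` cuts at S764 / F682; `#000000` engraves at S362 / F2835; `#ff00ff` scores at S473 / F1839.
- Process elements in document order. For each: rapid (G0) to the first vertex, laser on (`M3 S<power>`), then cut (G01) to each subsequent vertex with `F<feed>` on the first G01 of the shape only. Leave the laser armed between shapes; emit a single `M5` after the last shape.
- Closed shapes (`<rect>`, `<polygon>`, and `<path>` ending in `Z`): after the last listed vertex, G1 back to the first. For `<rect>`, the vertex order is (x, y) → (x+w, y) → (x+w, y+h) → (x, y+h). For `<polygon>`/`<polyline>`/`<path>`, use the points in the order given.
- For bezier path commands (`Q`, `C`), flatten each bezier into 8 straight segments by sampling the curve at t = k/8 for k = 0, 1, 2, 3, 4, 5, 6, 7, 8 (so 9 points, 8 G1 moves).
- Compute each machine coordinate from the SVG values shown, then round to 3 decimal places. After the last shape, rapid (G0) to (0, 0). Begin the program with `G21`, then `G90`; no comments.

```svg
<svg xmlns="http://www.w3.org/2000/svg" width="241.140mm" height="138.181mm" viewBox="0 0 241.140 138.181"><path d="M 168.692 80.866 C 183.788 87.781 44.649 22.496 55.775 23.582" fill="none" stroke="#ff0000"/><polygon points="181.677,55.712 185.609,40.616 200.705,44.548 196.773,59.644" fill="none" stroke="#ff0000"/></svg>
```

G21
G90
G0 X168.692 Y57.315
M3 S764
G01 X167.718 Y57.836 F682
G01 X155.853 Y63.501
G01 X136.665 Y72.688
G01 X113.722 Y83.771
G01 X90.594 Y95.128
G01 X70.847 Y105.134
G01 X58.052 Y112.166
G01 X55.775 Y114.599
G0 X181.677 Y82.469
M3 S764
G01 X185.609 Y97.565 F682
G01 X200.705 Y93.633
G01 X196.773 Y78.537
G01 X181.677 Y82.469
M5
G0 X0.000 Y0.000

1 u = 1 mm; y_m = 138.181 − y.

[1] `<path>` cubic bezier, #ff0000→cut S764 F682: (168.692,57.315) → (167.718,57.836) → (155.853,63.501) → (136.665,72.688) → (113.722,83.771) → (90.594,95.128) → (70.847,105.134) → (58.052,112.166) → (55.775,114.599)

[2] `<polygon>` regular polygon, #ff0000→cut S764 F682: (181.677,82.469) → (185.609,97.565) → (200.705,93.633) → (196.773,78.537) → (181.677,82.469) (closed)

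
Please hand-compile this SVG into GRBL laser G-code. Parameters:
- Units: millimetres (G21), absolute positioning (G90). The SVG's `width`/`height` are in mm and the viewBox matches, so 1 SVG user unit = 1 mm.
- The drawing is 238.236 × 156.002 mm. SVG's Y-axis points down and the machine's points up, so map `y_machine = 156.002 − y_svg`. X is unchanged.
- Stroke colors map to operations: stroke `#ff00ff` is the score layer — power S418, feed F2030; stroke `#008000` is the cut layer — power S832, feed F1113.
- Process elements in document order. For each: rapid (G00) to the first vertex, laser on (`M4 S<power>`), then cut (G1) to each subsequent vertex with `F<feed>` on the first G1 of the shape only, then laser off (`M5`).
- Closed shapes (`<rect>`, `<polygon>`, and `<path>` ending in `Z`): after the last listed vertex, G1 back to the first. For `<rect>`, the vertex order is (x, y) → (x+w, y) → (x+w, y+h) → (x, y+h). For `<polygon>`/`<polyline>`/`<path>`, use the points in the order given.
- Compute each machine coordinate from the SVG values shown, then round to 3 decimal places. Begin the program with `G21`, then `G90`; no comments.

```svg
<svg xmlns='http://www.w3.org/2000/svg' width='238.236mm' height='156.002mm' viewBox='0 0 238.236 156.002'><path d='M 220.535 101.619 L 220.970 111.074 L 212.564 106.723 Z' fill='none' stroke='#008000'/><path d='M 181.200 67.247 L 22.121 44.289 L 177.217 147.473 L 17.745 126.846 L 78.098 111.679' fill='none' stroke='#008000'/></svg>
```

Since the viewBox matches the mm dimensions, user units are millimetres directly. The only transform is the Y-flip y_m = 156.002 − y_svg.

Shape 1 is a regular polygon drawn with `<path>`. Its stroke #008000 means cut at S832, F1113. After flipping Y the toolpath is (220.535,54.383) → (220.970,44.928) → (212.564,49.279) → (220.535,54.383), returning to the start.

Shape 2 is a open polyline drawn with `<path>`. Its stroke #008000 means cut at S832, F1113. After flipping Y the toolpath is (181.200,88.755) → (22.121,111.713) → (177.217,8.529) → (17.745,29.156) → (78.098,44.323).

G21
G90
G00 X220.535 Y54.383
M4 S832
G1 X220.970 Y44.928 F1113
G1 X212.564 Y49.279
G1 X220.535 Y54.383
M5
G00 X181.200 Y88.755
M4 S832
G1 X22.121 Y111.713 F1113
G1 X177.217 Y8.529
G1 X17.745 Y29.156
G1 X78.098 Y44.323
M5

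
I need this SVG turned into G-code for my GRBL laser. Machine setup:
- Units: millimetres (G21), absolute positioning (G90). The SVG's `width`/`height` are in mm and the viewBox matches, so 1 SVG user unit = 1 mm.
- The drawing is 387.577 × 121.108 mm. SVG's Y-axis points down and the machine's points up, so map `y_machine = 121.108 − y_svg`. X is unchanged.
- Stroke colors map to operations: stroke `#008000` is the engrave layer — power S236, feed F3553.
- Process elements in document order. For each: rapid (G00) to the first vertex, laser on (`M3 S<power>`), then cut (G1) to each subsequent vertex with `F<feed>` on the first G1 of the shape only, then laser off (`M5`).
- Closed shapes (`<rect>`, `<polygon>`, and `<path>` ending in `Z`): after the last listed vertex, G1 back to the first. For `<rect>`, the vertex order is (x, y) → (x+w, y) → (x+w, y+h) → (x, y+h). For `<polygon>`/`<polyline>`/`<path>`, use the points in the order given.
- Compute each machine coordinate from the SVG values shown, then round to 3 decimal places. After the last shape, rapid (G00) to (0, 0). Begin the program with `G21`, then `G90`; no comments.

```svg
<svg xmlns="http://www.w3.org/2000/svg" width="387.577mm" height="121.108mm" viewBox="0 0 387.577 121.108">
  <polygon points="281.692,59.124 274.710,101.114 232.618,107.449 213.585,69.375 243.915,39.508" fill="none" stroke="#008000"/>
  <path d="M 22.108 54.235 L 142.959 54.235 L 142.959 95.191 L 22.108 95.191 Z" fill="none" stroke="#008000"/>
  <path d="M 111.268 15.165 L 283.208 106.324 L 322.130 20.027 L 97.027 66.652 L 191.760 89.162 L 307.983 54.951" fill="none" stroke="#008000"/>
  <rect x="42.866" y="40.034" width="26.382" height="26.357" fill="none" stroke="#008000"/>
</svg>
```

1 u = 1 mm; y_m = 121.108 − y.

[1] `<polygon>` regular polygon, #008000→engrave S236 F3553: (281.692,61.984) → (274.710,19.994) → (232.618,13.659) → (213.585,51.733) → (243.915,81.600) → (281.692,61.984) (closed)

[2] `<path>` rectangle, #008000→engrave S236 F3553: (22.108,66.873) → (142.959,66.873) → (142.959,25.917) → (22.108,25.917) → (22.108,66.873) (closed)

[3] `<path>` open polyline, #008000→engrave S236 F3553: (111.268,105.943) → (283.208,14.784) → (322.130,101.081) → (97.027,54.456) → (191.760,31.946) → (307.983,66.157)

[4] `<rect>` rectangle, #008000→engrave S236 F3553: (42.866,81.074) → (69.248,81.074) → (69.248,54.717) → (42.866,54.717) → (42.866,81.074) (closed)

G21
G90
G00 X281.692 Y61.984
M3 S236
G1 X274.710 Y19.994 F3553
G1 X232.618 Y13.659
G1 X213.585 Y51.733
G1 X243.915 Y81.600
G1 X281.692 Y61.984
M5
G00 X22.108 Y66.873
M3 S236
G1 X142.959 Y66.873 F3553
G1 X142.959 Y25.917
G1 X22.108 Y25.917
G1 X22.108 Y66.873
M5
G00 X111.268 Y105.943
M3 S236
G1 X283.208 Y14.784 F3553
G1 X322.130 Y101.081
G1 X97.027 Y54.456
G1 X191.760 Y31.946
G1 X307.983 Y66.157
M5
G00 X42.866 Y81.074
M3 S236
G1 X69.248 Y81.074 F3553
G1 X69.248 Y54.717
G1 X42.866 Y54.717
G1 X42.866 Y81.074
M5
G00 X0.000 Y0.000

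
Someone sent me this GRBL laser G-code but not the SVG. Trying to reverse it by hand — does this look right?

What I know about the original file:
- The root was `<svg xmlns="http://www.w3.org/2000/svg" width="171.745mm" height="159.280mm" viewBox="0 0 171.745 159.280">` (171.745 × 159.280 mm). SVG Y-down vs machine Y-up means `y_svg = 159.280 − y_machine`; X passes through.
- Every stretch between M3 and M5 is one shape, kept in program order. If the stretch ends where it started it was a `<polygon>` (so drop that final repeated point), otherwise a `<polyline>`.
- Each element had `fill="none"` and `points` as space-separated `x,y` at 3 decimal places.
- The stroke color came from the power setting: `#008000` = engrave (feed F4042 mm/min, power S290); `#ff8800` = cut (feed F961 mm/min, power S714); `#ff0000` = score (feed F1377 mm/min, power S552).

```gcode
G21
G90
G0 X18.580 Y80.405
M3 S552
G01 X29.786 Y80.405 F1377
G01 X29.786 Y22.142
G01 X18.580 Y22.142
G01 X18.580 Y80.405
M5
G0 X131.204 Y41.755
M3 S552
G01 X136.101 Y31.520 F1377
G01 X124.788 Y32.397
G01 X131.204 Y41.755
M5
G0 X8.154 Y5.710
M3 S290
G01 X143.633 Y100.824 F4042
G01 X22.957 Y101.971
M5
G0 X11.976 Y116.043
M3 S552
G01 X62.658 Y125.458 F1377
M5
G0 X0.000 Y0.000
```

<svg xmlns="http://www.w3.org/2000/svg" width="171.745mm" height="159.280mm" viewBox="0 0 171.745 159.280">
  <polygon points="18.580,78.875 29.786,78.875 29.786,137.138 18.580,137.138" fill="none" stroke="#ff0000"/>
  <polygon points="131.204,117.525 136.101,127.760 124.788,126.883" fill="none" stroke="#ff0000"/>
  <polyline points="8.154,153.570 143.633,58.456 22.957,57.309" fill="none" stroke="#008000"/>
  <polyline points="11.976,43.237 62.658,33.822" fill="none" stroke="#ff0000"/>
</svg>

Each laser-on run becomes one SVG element. Flip Y back into SVG space with y_svg = 159.280 − y_machine.

Run 1: power S552 maps to stroke `#ff0000` (score). The run returns to its start, so emit a `<polygon>` with points (Y-flipped): 18.580,78.875 29.786,78.875 29.786,137.138 18.580,137.138.

Run 2: power S552 maps to stroke `#ff0000` (score). The run returns to its start, so emit a `<polygon>` with points (Y-flipped): 131.204,117.525 136.101,127.760 124.788,126.883.

Run 3: power S290 maps to stroke `#008000` (engrave). The run is open, so emit a `<polyline>` with points (Y-flipped): 8.154,153.570 143.633,58.456 22.957,57.309.

Run 4: S552 ⇒ score layer `#ff0000`. The run is open, so emit a `<polyline>` with points (Y-flipped): 11.976,43.237 62.658,33.822.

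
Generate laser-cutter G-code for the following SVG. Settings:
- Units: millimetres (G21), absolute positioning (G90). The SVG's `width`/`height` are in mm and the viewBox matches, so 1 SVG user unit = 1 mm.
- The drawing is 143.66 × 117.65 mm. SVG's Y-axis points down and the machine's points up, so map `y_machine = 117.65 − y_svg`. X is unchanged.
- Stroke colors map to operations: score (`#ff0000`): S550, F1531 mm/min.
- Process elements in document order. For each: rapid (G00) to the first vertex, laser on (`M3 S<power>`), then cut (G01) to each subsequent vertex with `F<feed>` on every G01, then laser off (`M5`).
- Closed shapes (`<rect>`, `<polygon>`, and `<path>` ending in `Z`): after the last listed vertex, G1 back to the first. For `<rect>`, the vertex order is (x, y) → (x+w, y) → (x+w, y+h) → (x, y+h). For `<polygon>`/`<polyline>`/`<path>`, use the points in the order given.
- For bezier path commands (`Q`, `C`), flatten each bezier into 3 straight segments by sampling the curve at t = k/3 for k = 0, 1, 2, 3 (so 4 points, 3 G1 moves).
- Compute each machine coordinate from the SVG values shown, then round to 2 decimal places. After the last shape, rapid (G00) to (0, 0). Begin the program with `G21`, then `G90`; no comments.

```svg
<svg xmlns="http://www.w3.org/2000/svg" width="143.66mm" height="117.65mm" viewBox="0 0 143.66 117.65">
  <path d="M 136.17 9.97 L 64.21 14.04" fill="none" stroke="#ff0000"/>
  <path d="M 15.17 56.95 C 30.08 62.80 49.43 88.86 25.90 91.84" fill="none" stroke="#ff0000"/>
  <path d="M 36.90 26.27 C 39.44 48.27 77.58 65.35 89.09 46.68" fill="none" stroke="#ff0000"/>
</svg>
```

viewBox `0 0 143.66 117.65` with mm width/height → 1 unit = 1 mm. Flip: y_m = 117.65 − y_svg.

**Shape 1** — `<path>` line segment, stroke `#ff0000` → score (S550, F1531). Machine vertices: (136.17,107.68) → (64.21,103.61). Open path.

**Shape 2** — `<path>` cubic bezier, stroke `#ff0000` → score (S550, F1531). Control points (SVG): P0=(15.17,56.95), P1=(30.08,62.80), P2=(49.43,88.86), P3=(25.90,91.84); sampled at t=k/3. Machine vertices: (15.17,60.70) → (29.81,49.72) → (36.89,34.88) → (25.90,25.81). Open path.

**Shape 3** — `<path>` cubic bezier, stroke `#ff0000` → score (S550, F1531). Control points (SVG): P0=(36.90,26.27), P1=(39.44,48.27), P2=(77.58,65.35), P3=(89.09,46.68); sampled at t=k/3. Machine vertices: (36.90,91.38) → (49.00,72.16) → (71.01,63.07) → (89.09,70.97). Open path.

G21
G90
G00 X136.17 Y107.68
M3 S550
G01 X64.21 Y103.61 F1531
M5
G00 X15.17 Y60.70
M3 S550
G01 X29.81 Y49.72 F1531
G01 X36.89 Y34.88 F1531
G01 X25.90 Y25.81 F1531
M5
G00 X36.90 Y91.38
M3 S550
G01 X49.00 Y72.16 F1531
G01 X71.01 Y63.07 F1531
G01 X89.09 Y70.97 F1531
M5
G00 X0.00 Y0.00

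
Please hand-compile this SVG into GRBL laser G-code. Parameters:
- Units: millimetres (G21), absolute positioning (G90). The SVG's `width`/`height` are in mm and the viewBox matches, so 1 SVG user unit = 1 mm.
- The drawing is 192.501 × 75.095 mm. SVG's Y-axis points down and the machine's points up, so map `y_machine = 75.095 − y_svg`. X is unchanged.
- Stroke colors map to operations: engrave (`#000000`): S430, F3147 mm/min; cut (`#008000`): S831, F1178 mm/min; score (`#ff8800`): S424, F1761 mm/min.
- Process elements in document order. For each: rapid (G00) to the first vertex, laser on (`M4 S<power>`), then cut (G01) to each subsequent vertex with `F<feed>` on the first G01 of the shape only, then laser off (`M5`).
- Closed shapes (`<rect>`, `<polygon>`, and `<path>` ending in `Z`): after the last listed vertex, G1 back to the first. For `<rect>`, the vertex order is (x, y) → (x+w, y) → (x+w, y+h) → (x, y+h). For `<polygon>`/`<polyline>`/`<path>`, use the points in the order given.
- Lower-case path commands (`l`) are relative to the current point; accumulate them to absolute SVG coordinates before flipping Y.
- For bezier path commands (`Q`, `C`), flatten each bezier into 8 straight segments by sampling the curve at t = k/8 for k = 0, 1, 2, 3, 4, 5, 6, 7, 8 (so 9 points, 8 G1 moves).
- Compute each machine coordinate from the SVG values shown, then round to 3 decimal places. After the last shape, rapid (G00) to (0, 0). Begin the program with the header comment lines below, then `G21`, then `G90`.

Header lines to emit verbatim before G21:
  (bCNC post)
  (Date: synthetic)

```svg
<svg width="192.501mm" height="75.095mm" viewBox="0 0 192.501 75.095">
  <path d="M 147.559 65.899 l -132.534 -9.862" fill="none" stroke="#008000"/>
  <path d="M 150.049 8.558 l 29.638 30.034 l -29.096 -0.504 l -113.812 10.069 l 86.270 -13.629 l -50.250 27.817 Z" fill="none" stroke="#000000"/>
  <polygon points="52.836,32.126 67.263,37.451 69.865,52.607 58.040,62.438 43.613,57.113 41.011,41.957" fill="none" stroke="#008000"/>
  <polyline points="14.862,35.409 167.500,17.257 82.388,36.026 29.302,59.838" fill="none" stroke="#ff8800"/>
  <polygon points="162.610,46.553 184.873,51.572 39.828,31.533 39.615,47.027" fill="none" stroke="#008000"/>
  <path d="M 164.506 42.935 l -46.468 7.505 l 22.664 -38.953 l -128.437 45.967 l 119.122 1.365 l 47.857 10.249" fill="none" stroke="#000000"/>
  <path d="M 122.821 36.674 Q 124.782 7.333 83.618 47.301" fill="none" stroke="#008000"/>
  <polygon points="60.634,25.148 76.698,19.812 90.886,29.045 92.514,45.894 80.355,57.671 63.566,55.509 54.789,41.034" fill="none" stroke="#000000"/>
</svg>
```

viewBox `0 0 192.501 75.095` with mm width/height → 1 unit = 1 mm. Flip: y_m = 75.095 − y_svg.

**Shape 1** — `<path>` line segment, stroke `#008000` → cut (S831, F1178). Machine vertices: (147.559,9.196) → (15.025,19.058). Open path.

**Shape 2** — `<path>` closed polygon, stroke `#000000` → engrave (S430, F3147). Machine vertices: (150.049,66.537) → (179.687,36.503) → (150.591,37.007) → (36.779,26.938) → (123.049,40.567) → (72.799,12.750) → (150.049,66.537). Closed: final G1 returns to the first vertex.

**Shape 3** — `<polygon>` regular polygon, stroke `#008000` → cut (S831, F1178). Machine vertices: (52.836,42.969) → (67.263,37.644) → (69.865,22.488) → (58.040,12.657) → (43.613,17.982) → (41.011,33.138) → (52.836,42.969). Closed: final G1 returns to the first vertex.

**Shape 4** — `<polyline>` open polyline, stroke `#ff8800` → score (S424, F1761). Machine vertices: (14.862,39.686) → (167.500,57.838) → (82.388,39.069) → (29.302,15.257). Open path.

**Shape 5** — `<polygon>` closed polygon, stroke `#008000` → cut (S831, F1178). Machine vertices: (162.610,28.542) → (184.873,23.523) → (39.828,43.562) → (39.615,28.068) → (162.610,28.542). Closed: final G1 returns to the first vertex.

**Shape 6** — `<path>` open polyline, stroke `#000000` → engrave (S430, F3147). Machine vertices: (164.506,32.160) → (118.038,24.655) → (140.702,63.608) → (12.265,17.641) → (131.387,16.276) → (179.244,6.027). Open path.

**Shape 7** — `<path>` quadratic bezier, stroke `#008000` → cut (S831, F1178). Control points (SVG): P0=(122.821,36.674), P1=(124.782,7.333), P2=(83.618,47.301); sampled at t=k/8. Machine vertices: (122.821,38.421) → (122.637,44.673) → (121.106,48.760) → (118.227,50.680) → (114.001,50.435) → (108.427,48.023) → (101.505,43.446) → (93.235,36.703) → (83.618,27.794). Open path.

**Shape 8** — `<polygon>` regular polygon, stroke `#000000` → engrave (S430, F3147). Machine vertices: (60.634,49.947) → (76.698,55.283) → (90.886,46.050) → (92.514,29.201) → (80.355,17.424) → (63.566,19.586) → (54.789,34.061) → (60.634,49.947). Closed: final G1 returns to the first vertex.

(bCNC post)
(Date: synthetic)
G21
G90
G00 X147.559 Y9.196
M4 S831
G01 X15.025 Y19.058 F1178
M5
G00 X150.049 Y66.537
M4 S430
G01 X179.687 Y36.503 F3147
G01 X150.591 Y37.007
G01 X36.779 Y26.938
G01 X123.049 Y40.567
G01 X72.799 Y12.750
G01 X150.049 Y66.537
M5
G00 X52.836 Y42.969
M4 S831
G01 X67.263 Y37.644 F1178
G01 X69.865 Y22.488
G01 X58.040 Y12.657
G01 X43.613 Y17.982
G01 X41.011 Y33.138
G01 X52.836 Y42.969
M5
G00 X14.862 Y39.686
M4 S424
G01 X167.500 Y57.838 F1761
G01 X82.388 Y39.069
G01 X29.302 Y15.257
M5
G00 X162.610 Y28.542
M4 S831
G01 X184.873 Y23.523 F1178
G01 X39.828 Y43.562
G01 X39.615 Y28.068
G01 X162.610 Y28.542
M5
G00 X164.506 Y32.160
M4 S430
G01 X118.038 Y24.655 F3147
G01 X140.702 Y63.608
G01 X12.265 Y17.641
G01 X131.387 Y16.276
G01 X179.244 Y6.027
M5
G00 X122.821 Y38.421
M4 S831
G01 X122.637 Y44.673 F1178
G01 X121.106 Y48.760
G01 X118.227 Y50.680
G01 X114.001 Y50.435
G01 X108.427 Y48.023
G01 X101.505 Y43.446
G01 X93.235 Y36.703
G01 X83.618 Y27.794
M5
G00 X60.634 Y49.947
M4 S430
G01 X76.698 Y55.283 F3147
G01 X90.886 Y46.050
G01 X92.514 Y29.201
G01 X80.355 Y17.424
G01 X63.566 Y19.586
G01 X54.789 Y34.061
G01 X60.634 Y49.947
M5
G00 X0.000 Y0.000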